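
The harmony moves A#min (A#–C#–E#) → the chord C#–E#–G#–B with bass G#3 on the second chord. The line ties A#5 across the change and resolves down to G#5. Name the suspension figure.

9–8 suspension.

At the second chord the bass is G#3. The suspended A#5 lies a ninth above the bass; after resolving down by step to G#5, the interval above the bass becomes an octave.
Suspension figures are named by those two intervals: 9–8.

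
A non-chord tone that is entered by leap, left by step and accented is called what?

Appoggiatura.

Approach: by leap. Departure: by step. Metric position: strong.
Leap in, step out, in a metrically strong position — an appoggiatura. (It is the mirror image of the escape tone, which steps in and leaps out from a weak position.)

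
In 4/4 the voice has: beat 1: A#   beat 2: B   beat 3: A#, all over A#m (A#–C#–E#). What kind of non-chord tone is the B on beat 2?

The harmony at that moment is A# minor triad (A#, C#, E#); B is not a chord tone.
It is approached by step up from A# and left by step down to A#.
Step away and step back to the same note — a neighbor tone (upper neighbor).

Upper neighbor tone.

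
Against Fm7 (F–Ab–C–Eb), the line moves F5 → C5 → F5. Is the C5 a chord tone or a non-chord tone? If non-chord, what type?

F minor seventh chord contains F, Ab, C, Eb; C is the fifth, so it is a chord tone.

Chord tone (the fifth of F minor seventh chord).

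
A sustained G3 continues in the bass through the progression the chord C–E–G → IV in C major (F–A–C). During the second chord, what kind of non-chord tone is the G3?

The harmony at that moment is F major triad (F, A, C); G3 is not a chord tone.
It is held over (the same pitch as the preceding G3) and then sustained as the same pitch into the next harmony.
Sustained through a change of harmony — a pedal tone.

Pedal tone (pedal point).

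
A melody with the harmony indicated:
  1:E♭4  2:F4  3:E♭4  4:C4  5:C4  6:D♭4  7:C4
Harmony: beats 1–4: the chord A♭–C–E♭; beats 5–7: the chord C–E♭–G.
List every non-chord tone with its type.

The harmony at that moment is A♭ major triad (A♭, C, E♭); F4 is not a chord tone.
It is approached by step up from E♭4 and left by step down to E♭4.
Step away and step back to the same note — a neighbor tone (upper neighbor).
The harmony at that moment is C minor triad (C, E♭, G); D♭4 is not a chord tone.
It is approached by step up from C4 and left by step down to C4.
Step away and step back to the same note — a neighbor tone (upper neighbor).

F4 (beat 2) — neighbor tone; D♭4 (beat 6) — neighbor tone.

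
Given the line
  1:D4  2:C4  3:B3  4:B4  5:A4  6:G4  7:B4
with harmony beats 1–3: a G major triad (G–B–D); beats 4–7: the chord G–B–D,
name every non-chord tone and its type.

The harmony at that moment is G major triad (G, B, D); C4 is not a chord tone.
It is approached by step down from D4 and left by step down to B3.
Step in, step out in the same direction — a passing tone.
The harmony at that moment is G major triad (G, B, D); A4 is not a chord tone.
It is approached by step down from B4 and left by step down to G4.
Step in, step out in the same direction — a passing tone.

C4 (beat 2) — passing tone; A4 (beat 5) — passing tone.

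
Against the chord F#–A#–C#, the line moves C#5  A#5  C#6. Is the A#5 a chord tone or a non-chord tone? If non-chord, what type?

F# major triad contains F#, A#, C#; A# is the third, so it is a chord tone.

Chord tone (the third of F# major triad).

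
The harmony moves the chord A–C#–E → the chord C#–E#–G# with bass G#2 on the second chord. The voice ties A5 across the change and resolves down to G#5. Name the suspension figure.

9–8 suspension.

At the second chord the bass is G#2. The suspended A5 lies a ninth above the bass; after resolving down by step to G#5, the interval above the bass becomes an octave.
Suspension figures are named by those two intervals: 9–8.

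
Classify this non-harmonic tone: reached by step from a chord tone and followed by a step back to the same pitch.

Approach: by step. Departure: by step in the opposite direction, back to the starting pitch.
Stepwise on both sides but reversing to return to the same chord tone — a neighbor tone. (Had it continued onward in the same direction it would be a passing tone instead.)

Neighbor tone.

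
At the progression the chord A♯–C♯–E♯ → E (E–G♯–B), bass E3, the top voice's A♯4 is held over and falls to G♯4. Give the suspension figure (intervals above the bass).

4–3 suspension.

At the second chord the bass is E3. The suspended A♯4 lies a fourth above the bass; after resolving down by step to G♯4, the interval above the bass becomes a third.
Suspension figures are named by those two intervals: 4–3.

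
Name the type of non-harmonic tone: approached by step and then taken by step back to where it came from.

Approach: by step. Departure: by step in the opposite direction, back to the starting pitch.
Stepwise on both sides but reversing to return to the same chord tone — a neighbor tone. (Had it continued onward in the same direction it would be a passing tone instead.)

Neighbor tone.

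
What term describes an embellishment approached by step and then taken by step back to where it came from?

Neighbor tone.

Approach: by step. Departure: by step in the opposite direction, back to the starting pitch.
Stepwise on both sides but reversing to return to the same chord tone — a neighbor tone. (Had it continued onward in the same direction it would be a passing tone instead.)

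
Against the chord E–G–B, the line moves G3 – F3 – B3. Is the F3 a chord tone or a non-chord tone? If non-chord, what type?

Non-chord tone — an escape tone.

The harmony at that moment is E minor triad (E, G, B); F3 is not a chord tone.
It is approached by step down from G3 and left by leap up to B3.
Step in, leap out — an escape tone.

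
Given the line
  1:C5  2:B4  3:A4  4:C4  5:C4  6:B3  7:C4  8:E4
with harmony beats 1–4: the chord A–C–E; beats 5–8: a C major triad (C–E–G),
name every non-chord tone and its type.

B4 (beat 2) — passing tone; B3 (beat 6) — neighbor tone.

The harmony at that moment is A minor triad (A, C, E); B4 is not a chord tone.
It is approached by step down from C5 and left by step down to A4.
Step in, step out in the same direction — a passing tone.
The harmony at that moment is C major triad (C, E, G); B3 is not a chord tone.
It is approached by step down from C4 and left by step up to C4.
Step away and step back to the same note — a neighbor tone (lower neighbor).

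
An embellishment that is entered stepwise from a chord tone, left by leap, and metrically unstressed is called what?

Escape tone.

Approach: by step. Departure: by leap. Metric position: weak.
Step in, leap out, from a weak position — an escape tone (échappée). (It is the mirror image of the appoggiatura, which leaps in and steps out on a strong beat.)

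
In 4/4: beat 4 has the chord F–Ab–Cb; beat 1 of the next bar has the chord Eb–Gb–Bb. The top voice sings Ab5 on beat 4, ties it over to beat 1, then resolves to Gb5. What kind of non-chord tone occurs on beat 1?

Suspension.

The harmony at that moment is Eb minor triad (Eb, Gb, Bb); Ab5 is not a chord tone.
It is held over (the same pitch as the preceding Ab5) and left by step down to Gb5.
Held over from the previous chord and resolving down by step — a suspension.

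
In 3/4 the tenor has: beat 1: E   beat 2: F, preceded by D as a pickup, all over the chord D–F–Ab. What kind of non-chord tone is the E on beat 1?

Passing tone.

The harmony at that moment is D diminished triad (D, F, Ab); E is not a chord tone.
It is approached by step up from D and left by step up to F.
Step in, step out in the same direction — a passing tone.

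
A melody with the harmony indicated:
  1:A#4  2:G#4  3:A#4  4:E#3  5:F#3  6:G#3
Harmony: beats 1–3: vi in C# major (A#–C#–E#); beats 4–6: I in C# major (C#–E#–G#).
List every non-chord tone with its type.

G#4 (beat 2) — neighbor tone; F#3 (beat 5) — passing tone.

The harmony at that moment is A# minor triad (A#, C#, E#); G#4 is not a chord tone.
It is approached by step down from A#4 and left by step up to A#4.
Step away and step back to the same note — a neighbor tone (lower neighbor).
The harmony at that moment is C# major triad (C#, E#, G#); F#3 is not a chord tone.
It is approached by step up from E#3 and left by step up to G#3.
Step in, step out in the same direction — a passing tone.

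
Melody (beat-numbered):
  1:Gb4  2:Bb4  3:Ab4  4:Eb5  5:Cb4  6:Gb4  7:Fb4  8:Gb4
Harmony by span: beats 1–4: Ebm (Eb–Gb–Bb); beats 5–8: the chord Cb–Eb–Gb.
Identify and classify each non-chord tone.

Ab4 (beat 3) — escape tone; Fb4 (beat 7) — neighbor tone.

The harmony at that moment is Eb minor triad (Eb, Gb, Bb); Ab4 is not a chord tone.
It is approached by step down from Bb4 and left by leap up to Eb5.
Step in, leap out — an escape tone.
The harmony at that moment is Cb major triad (Cb, Eb, Gb); Fb4 is not a chord tone.
It is approached by step down from Gb4 and left by step up to Gb4.
Step away and step back to the same note — a neighbor tone (lower neighbor).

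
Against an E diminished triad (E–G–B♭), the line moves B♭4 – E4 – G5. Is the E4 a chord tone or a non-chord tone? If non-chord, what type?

E diminished triad contains E, G, B♭; E is the root, so it is a chord tone.

Chord tone (the root of E diminished triad).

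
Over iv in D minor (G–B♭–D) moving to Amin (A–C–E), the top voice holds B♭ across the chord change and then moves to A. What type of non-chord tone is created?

The harmony at that moment is A minor triad (A, C, E); B♭ is not a chord tone.
It is held over (the same pitch as the preceding B♭) and left by step down to A.
Held over from the previous chord and resolving down by step — a suspension.

B♭ is a suspension.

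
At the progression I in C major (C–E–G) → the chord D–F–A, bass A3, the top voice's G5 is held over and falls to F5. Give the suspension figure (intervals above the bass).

7–6 suspension.

At the second chord the bass is A3. The suspended G5 lies a seventh above the bass; after resolving down by step to F5, the interval above the bass becomes a sixth.
Suspension figures are named by those two intervals: 7–6.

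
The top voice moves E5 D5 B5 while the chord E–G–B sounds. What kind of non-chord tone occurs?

D5 is an escape tone.

The harmony at that moment is E minor triad (E, G, B); D5 is not a chord tone.
It is approached by step down from E5 and left by leap up to B5.
Step in, leap out — an escape tone.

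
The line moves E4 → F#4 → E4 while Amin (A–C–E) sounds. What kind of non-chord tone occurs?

The harmony at that moment is A minor triad (A, C, E); F#4 is not a chord tone.
It is approached by step up from E4 and left by step down to E4.
Step away and step back to the same note — a neighbor tone (upper neighbor).

F#4 is a neighbor tone.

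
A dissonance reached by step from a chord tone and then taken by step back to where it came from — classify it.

Approach: by step. Departure: by step in the opposite direction, back to the starting pitch.
Stepwise on both sides but reversing to return to the same chord tone — a neighbor tone. (Had it continued onward in the same direction it would be a passing tone instead.)

Neighbor tone.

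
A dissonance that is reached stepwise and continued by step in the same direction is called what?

Passing tone.

Approach: by step. Departure: by step, continuing in the same direction.
Stepwise on both sides with no change of direction means the note fills in the space between two different chord tones — a passing tone. (Had it turned back to its starting note it would be a neighbor tone instead.)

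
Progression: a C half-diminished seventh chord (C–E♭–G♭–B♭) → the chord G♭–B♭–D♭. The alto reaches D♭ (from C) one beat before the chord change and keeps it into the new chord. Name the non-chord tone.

D♭ is an anticipation.

The harmony at that moment is C half-diminished seventh chord (C, E♭, G♭, B♭); D♭ is not a chord tone.
It is approached by step up from C and then sustained as the same pitch into the next harmony.
Arriving early and becoming a chord tone when the harmony changes — an anticipation.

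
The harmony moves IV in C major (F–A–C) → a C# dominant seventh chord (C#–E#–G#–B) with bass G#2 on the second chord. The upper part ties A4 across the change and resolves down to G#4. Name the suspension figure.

At the second chord the bass is G#2. The suspended A4 lies a ninth above the bass; after resolving down by step to G#4, the interval above the bass becomes an octave.
Suspension figures are named by those two intervals: 9–8.

9–8 suspension.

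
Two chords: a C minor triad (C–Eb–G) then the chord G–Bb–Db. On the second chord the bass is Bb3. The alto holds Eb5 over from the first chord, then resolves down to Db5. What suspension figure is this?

4–3 suspension.

At the second chord the bass is Bb3. The suspended Eb5 lies a fourth above the bass; after resolving down by step to Db5, the interval above the bass becomes a third.
Suspension figures are named by those two intervals: 4–3.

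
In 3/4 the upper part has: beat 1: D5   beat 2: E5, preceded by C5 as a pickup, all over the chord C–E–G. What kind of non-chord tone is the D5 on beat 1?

Passing tone.

The harmony at that moment is C major triad (C, E, G); D5 is not a chord tone.
It is approached by step up from C5 and left by step up to E5.
Step in, step out in the same direction — a passing tone.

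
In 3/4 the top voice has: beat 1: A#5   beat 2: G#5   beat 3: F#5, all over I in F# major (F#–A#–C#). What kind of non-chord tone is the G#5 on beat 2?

The harmony at that moment is F# major triad (F#, A#, C#); G#5 is not a chord tone.
It is approached by step down from A#5 and left by step down to F#5.
Step in, step out in the same direction — a passing tone.

Passing tone.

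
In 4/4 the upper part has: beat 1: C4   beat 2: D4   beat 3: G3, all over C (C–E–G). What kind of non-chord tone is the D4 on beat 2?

Escape tone.

The harmony at that moment is C major triad (C, E, G); D4 is not a chord tone.
It is approached by step up from C4 and left by leap down to G3.
Step in, leap out, on a weak beat — an escape tone.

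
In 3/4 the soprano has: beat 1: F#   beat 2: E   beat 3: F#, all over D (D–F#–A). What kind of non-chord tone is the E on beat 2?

The harmony at that moment is D major triad (D, F#, A); E is not a chord tone.
It is approached by step down from F# and left by step up to F#.
Step away and step back to the same note — a neighbor tone (lower neighbor).

Lower neighbor tone.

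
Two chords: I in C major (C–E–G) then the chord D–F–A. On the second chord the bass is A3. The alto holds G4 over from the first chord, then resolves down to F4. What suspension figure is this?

7–6 suspension.

At the second chord the bass is A3. The suspended G4 lies a seventh above the bass; after resolving down by step to F4, the interval above the bass becomes a sixth.
Suspension figures are named by those two intervals: 7–6.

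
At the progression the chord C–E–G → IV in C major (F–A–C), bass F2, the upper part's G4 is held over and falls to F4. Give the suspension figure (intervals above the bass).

At the second chord the bass is F2. The suspended G4 lies a ninth above the bass; after resolving down by step to F4, the interval above the bass becomes an octave.
Suspension figures are named by those two intervals: 9–8.

9–8 suspension.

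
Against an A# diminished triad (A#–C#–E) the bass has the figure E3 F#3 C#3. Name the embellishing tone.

The harmony at that moment is A# diminished triad (A#, C#, E); F#3 is not a chord tone.
It is approached by step up from E3 and left by leap down to C#3.
Step in, leap out — an escape tone.

F#3 is an escape tone.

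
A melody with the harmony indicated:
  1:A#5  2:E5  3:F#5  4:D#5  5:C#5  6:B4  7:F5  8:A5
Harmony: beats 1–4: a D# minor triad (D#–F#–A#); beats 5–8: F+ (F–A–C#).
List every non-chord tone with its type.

The harmony at that moment is D# minor triad (D#, F#, A#); E5 is not a chord tone.
It is approached by leap down from A#5 and left by step up to F#5.
Leap in, step out — an appoggiatura.
The harmony at that moment is F augmented triad (F, A, C#); B4 is not a chord tone.
It is approached by step down from C#5 and left by leap up to F5.
Step in, leap out — an escape tone.

E5 (beat 2) — appoggiatura; B4 (beat 6) — escape tone.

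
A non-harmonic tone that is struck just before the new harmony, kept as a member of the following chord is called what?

Anticipation.

Approach: ahead of the chord change (typically by step), so it is dissonant against the current harmony. Departure: none — the same pitch is restated or held and is a chord tone of the new harmony.
Dissonant first, consonant once the harmony catches up: the note simply arrives early — an anticipation. (The reverse timing, consonant first and dissonant after the change, would be a suspension or retardation.)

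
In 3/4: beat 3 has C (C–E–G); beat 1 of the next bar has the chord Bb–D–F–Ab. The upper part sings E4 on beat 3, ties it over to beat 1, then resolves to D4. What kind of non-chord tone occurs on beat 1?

The harmony at that moment is Bb dominant seventh chord (Bb, D, F, Ab); E4 is not a chord tone.
It is held over (the same pitch as the preceding E4) and left by step down to D4.
Held over from the previous chord and resolving down by step — a suspension.

Suspension.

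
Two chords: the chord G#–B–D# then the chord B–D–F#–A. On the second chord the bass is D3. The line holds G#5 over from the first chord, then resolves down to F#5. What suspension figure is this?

4–3 suspension.

At the second chord the bass is D3. The suspended G#5 lies a fourth above the bass; after resolving down by step to F#5, the interval above the bass becomes a third.
Suspension figures are named by those two intervals: 4–3.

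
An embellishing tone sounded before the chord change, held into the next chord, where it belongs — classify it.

Anticipation.

Approach: ahead of the chord change (typically by step), so it is dissonant against the current harmony. Departure: none — the same pitch is restated or held and is a chord tone of the new harmony.
Dissonant first, consonant once the harmony catches up: the note simply arrives early — an anticipation. (The reverse timing, consonant first and dissonant after the change, would be a suspension or retardation.)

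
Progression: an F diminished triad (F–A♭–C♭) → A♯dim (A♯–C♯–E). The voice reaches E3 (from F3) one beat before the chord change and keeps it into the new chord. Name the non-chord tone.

The harmony at that moment is F diminished triad (F, A♭, C♭); E3 is not a chord tone.
It is approached by step down from F3 and then sustained as the same pitch into the next harmony.
Arriving early and becoming a chord tone when the harmony changes — an anticipation.

E3 is an anticipation.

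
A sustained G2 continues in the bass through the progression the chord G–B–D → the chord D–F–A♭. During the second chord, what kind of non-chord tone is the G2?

Pedal tone (pedal point).

The harmony at that moment is D diminished triad (D, F, A♭); G2 is not a chord tone.
It is held over (the same pitch as the preceding G2) and then sustained as the same pitch into the next harmony.
Sustained through a change of harmony — a pedal tone.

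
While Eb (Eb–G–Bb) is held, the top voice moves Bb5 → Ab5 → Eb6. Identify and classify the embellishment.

Ab5 is an escape tone.

The harmony at that moment is Eb major triad (Eb, G, Bb); Ab5 is not a chord tone.
It is approached by step down from Bb5 and left by leap up to Eb6.
Step in, leap out — an escape tone.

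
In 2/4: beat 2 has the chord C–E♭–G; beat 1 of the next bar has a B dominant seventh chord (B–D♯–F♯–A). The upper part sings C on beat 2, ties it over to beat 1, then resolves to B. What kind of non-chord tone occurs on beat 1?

Suspension.

The harmony at that moment is B dominant seventh chord (B, D♯, F♯, A); C is not a chord tone.
It is held over (the same pitch as the preceding C) and left by step down to B.
Held over from the previous chord and resolving down by step — a suspension.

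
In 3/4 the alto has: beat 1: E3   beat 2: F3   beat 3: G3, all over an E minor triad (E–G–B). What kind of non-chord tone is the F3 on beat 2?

The harmony at that moment is E minor triad (E, G, B); F3 is not a chord tone.
It is approached by step up from E3 and left by step up to G3.
Step in, step out in the same direction — a passing tone.

Passing tone.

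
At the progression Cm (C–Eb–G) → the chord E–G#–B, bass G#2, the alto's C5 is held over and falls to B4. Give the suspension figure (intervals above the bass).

4–3 suspension.

At the second chord the bass is G#2. The suspended C5 lies a fourth above the bass; after resolving down by step to B4, the interval above the bass becomes a third.
Suspension figures are named by those two intervals: 4–3.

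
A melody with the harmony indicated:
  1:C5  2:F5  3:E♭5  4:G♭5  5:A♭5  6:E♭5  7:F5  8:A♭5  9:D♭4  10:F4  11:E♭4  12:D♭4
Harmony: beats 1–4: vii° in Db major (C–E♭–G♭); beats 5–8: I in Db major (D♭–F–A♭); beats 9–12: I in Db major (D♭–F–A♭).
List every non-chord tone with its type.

F5 (beat 2) — appoggiatura; E♭5 (beat 6) — appoggiatura; E♭4 (beat 11) — passing tone.

The harmony at that moment is C diminished triad (C, E♭, G♭); F5 is not a chord tone.
It is approached by leap up from C5 and left by step down to E♭5.
Leap in, step out — an appoggiatura.
The harmony at that moment is D♭ major triad (D♭, F, A♭); E♭5 is not a chord tone.
It is approached by leap down from A♭5 and left by step up to F5.
Leap in, step out — an appoggiatura.
The harmony at that moment is D♭ major triad (D♭, F, A♭); E♭4 is not a chord tone.
It is approached by step down from F4 and left by step down to D♭4.
Step in, step out in the same direction — a passing tone.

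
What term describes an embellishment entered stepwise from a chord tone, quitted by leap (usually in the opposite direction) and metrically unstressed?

Escape tone.

Approach: by step. Departure: by leap. Metric position: weak.
Step in, leap out, from a weak position — an escape tone (échappée). (It is the mirror image of the appoggiatura, which leaps in and steps out on a strong beat.)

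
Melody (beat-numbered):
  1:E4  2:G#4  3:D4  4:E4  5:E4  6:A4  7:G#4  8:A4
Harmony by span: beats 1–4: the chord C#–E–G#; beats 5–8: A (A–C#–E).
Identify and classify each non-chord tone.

D4 (beat 3) — appoggiatura; G#4 (beat 7) — neighbor tone.

The harmony at that moment is C# minor triad (C#, E, G#); D4 is not a chord tone.
It is approached by leap down from G#4 and left by step up to E4.
Leap in, step out — an appoggiatura.
The harmony at that moment is A major triad (A, C#, E); G#4 is not a chord tone.
It is approached by step down from A4 and left by step up to A4.
Step away and step back to the same note — a neighbor tone (lower neighbor).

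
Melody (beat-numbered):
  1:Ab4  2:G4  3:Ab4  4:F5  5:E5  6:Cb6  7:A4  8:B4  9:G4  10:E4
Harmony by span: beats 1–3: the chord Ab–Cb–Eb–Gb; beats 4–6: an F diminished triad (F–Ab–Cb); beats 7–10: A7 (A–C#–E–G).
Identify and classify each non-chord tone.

The harmony at that moment is Ab minor seventh chord (Ab, Cb, Eb, Gb); G4 is not a chord tone.
It is approached by step down from Ab4 and left by step up to Ab4.
Step away and step back to the same note — a neighbor tone (lower neighbor).
The harmony at that moment is F diminished triad (F, Ab, Cb); E5 is not a chord tone.
It is approached by step down from F5 and left by leap up to Cb6.
Step in, leap out — an escape tone.
The harmony at that moment is A dominant seventh chord (A, C#, E, G); B4 is not a chord tone.
It is approached by step up from A4 and left by leap down to G4.
Step in, leap out — an escape tone.

G4 (beat 2) — neighbor tone; E5 (beat 5) — escape tone; B4 (beat 8) — escape tone.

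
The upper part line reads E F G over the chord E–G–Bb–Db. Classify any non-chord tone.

The harmony at that moment is E diminished seventh chord (E, G, Bb, Db); F is not a chord tone.
It is approached by step up from E and left by step up to G.
Step in, step out in the same direction — a passing tone.

F is a passing tone.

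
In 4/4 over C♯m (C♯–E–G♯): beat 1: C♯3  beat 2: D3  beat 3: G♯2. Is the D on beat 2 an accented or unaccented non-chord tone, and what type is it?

Unaccented escape tone.

The harmony at that moment is C♯ minor triad (C♯, E, G♯); D3 is not a chord tone.
It is approached by step up from C♯3 and left by leap down to G♯2.
Step in, leap out — an escape tone.
It falls on a weak beat, so it is unaccented.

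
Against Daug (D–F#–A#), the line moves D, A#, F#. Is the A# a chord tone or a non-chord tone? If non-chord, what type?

D augmented triad contains D, F#, A#; A# is the fifth, so it is a chord tone.

Chord tone (the fifth of D augmented triad).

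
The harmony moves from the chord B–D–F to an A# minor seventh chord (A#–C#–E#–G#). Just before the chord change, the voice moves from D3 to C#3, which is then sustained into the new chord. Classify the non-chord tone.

The harmony at that moment is B diminished triad (B, D, F); C#3 is not a chord tone.
It is approached by step down from D3 and then sustained as the same pitch into the next harmony.
Arriving early and becoming a chord tone when the harmony changes — an anticipation.

C#3 is an anticipation.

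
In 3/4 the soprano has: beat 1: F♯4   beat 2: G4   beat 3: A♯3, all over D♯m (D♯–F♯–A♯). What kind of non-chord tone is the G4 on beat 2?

The harmony at that moment is D♯ minor triad (D♯, F♯, A♯); G4 is not a chord tone.
It is approached by step up from F♯4 and left by leap down to A♯3.
Step in, leap out, on a weak beat — an escape tone.

Escape tone.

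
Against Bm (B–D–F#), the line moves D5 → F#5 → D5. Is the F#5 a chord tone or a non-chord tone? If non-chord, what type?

Chord tone (the fifth of B minor triad).

B minor triad contains B, D, F#; F# is the fifth, so it is a chord tone.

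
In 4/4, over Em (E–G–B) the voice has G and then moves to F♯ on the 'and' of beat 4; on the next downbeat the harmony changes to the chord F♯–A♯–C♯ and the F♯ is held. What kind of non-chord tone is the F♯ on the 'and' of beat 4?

The harmony at that moment is E minor triad (E, G, B); F♯ is not a chord tone.
It is approached by step down from G and then sustained as the same pitch into the next harmony.
Arriving early and becoming a chord tone when the harmony changes — an anticipation.

Anticipation.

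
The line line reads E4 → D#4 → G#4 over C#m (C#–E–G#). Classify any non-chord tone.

D#4 is an escape tone.

The harmony at that moment is C# minor triad (C#, E, G#); D#4 is not a chord tone.
It is approached by step down from E4 and left by leap up to G#4.
Step in, leap out — an escape tone.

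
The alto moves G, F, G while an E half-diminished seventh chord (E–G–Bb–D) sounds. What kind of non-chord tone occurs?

F is a neighbor tone.

The harmony at that moment is E half-diminished seventh chord (E, G, Bb, D); F is not a chord tone.
It is approached by step down from G and left by step up to G.
Step away and step back to the same note — a neighbor tone (lower neighbor).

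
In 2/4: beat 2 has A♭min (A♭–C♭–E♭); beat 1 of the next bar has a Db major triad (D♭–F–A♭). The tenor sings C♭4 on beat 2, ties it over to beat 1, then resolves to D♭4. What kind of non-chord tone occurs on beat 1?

Retardation.

The harmony at that moment is D♭ major triad (D♭, F, A♭); C♭4 is not a chord tone.
It is held over (the same pitch as the preceding C♭4) and left by step up to D♭4.
Held over from the previous chord and resolving up by step — a retardation.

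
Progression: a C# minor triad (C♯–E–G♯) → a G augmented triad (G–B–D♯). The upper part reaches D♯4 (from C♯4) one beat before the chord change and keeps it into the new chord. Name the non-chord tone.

D♯4 is an anticipation.

The harmony at that moment is C♯ minor triad (C♯, E, G♯); D♯4 is not a chord tone.
It is approached by step up from C♯4 and then sustained as the same pitch into the next harmony.
Arriving early and becoming a chord tone when the harmony changes — an anticipation.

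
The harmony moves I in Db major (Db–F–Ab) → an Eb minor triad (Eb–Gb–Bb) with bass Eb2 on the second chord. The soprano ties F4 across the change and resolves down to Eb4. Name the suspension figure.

9–8 suspension.

At the second chord the bass is Eb2. The suspended F4 lies a ninth above the bass; after resolving down by step to Eb4, the interval above the bass becomes an octave.
Suspension figures are named by those two intervals: 9–8.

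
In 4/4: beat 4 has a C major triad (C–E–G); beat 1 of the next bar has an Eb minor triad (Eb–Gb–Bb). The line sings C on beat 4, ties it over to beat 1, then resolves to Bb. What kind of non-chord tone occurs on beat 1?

The harmony at that moment is Eb minor triad (Eb, Gb, Bb); C is not a chord tone.
It is held over (the same pitch as the preceding C) and left by step down to Bb.
Held over from the previous chord and resolving down by step — a suspension.

Suspension.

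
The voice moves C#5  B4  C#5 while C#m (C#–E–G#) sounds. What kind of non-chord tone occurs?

The harmony at that moment is C# minor triad (C#, E, G#); B4 is not a chord tone.
It is approached by step down from C#5 and left by step up to C#5.
Step away and step back to the same note — a neighbor tone (lower neighbor).

B4 is a neighbor tone.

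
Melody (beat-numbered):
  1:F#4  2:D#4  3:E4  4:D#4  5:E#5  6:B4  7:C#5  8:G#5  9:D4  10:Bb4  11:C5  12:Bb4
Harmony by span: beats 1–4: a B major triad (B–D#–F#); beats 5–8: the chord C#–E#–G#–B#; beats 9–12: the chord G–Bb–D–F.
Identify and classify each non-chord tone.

E4 (beat 3) — neighbor tone; B4 (beat 6) — appoggiatura; C5 (beat 11) — neighbor tone.

The harmony at that moment is B major triad (B, D#, F#); E4 is not a chord tone.
It is approached by step up from D#4 and left by step down to D#4.
Step away and step back to the same note — a neighbor tone (upper neighbor).
The harmony at that moment is C# major seventh chord (C#, E#, G#, B#); B4 is not a chord tone.
It is approached by leap down from E#5 and left by step up to C#5.
Leap in, step out — an appoggiatura.
The harmony at that moment is G minor seventh chord (G, Bb, D, F); C5 is not a chord tone.
It is approached by step up from Bb4 and left by step down to Bb4.
Step away and step back to the same note — a neighbor tone (upper neighbor).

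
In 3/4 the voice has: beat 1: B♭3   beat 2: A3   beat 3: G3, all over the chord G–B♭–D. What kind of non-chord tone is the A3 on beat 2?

The harmony at that moment is G minor triad (G, B♭, D); A3 is not a chord tone.
It is approached by step down from B♭3 and left by step down to G3.
Step in, step out in the same direction — a passing tone.

Passing tone.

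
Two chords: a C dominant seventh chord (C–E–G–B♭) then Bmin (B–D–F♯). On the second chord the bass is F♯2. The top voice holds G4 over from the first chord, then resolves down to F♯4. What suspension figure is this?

9–8 suspension.

At the second chord the bass is F♯2. The suspended G4 lies a ninth above the bass; after resolving down by step to F♯4, the interval above the bass becomes an octave.
Suspension figures are named by those two intervals: 9–8.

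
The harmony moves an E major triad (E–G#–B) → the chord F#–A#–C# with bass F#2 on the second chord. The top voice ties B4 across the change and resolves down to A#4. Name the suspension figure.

At the second chord the bass is F#2. The suspended B4 lies a fourth above the bass; after resolving down by step to A#4, the interval above the bass becomes a third.
Suspension figures are named by those two intervals: 4–3.

4–3 suspension.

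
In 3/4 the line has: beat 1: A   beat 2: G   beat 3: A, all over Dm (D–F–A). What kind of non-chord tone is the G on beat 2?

The harmony at that moment is D minor triad (D, F, A); G is not a chord tone.
It is approached by step down from A and left by step up to A.
Step away and step back to the same note — a neighbor tone (lower neighbor).

Lower neighbor tone.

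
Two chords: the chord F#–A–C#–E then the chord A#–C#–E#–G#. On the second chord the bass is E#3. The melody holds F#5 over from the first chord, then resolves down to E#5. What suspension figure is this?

9–8 suspension.

At the second chord the bass is E#3. The suspended F#5 lies a ninth above the bass; after resolving down by step to E#5, the interval above the bass becomes an octave.
Suspension figures are named by those two intervals: 9–8.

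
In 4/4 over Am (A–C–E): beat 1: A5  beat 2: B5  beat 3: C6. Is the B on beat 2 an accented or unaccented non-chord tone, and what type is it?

The harmony at that moment is A minor triad (A, C, E); B5 is not a chord tone.
It is approached by step up from A5 and left by step up to C6.
Step in, step out in the same direction — a passing tone.
It falls on a weak beat, so it is unaccented.

Unaccented passing tone.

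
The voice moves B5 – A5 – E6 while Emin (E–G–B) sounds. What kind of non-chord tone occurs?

A5 is an escape tone.

The harmony at that moment is E minor triad (E, G, B); A5 is not a chord tone.
It is approached by step down from B5 and left by leap up to E6.
Step in, leap out — an escape tone.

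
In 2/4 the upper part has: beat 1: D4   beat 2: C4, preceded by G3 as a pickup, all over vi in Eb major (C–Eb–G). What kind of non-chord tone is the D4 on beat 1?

The harmony at that moment is C minor triad (C, Eb, G); D4 is not a chord tone.
It is approached by leap up from G3 and left by step down to C4.
Leap in, step out, metrically accented — an appoggiatura.

Appoggiatura.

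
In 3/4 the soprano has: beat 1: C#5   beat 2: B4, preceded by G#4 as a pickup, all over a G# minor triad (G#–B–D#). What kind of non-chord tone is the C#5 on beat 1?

Appoggiatura.

The harmony at that moment is G# minor triad (G#, B, D#); C#5 is not a chord tone.
It is approached by leap up from G#4 and left by step down to B4.
Leap in, step out, metrically accented — an appoggiatura.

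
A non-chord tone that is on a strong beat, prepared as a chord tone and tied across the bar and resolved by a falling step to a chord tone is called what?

Suspension.

Approach: by preparation — the pitch is first a chord tone, then held (tied or repeated) while the harmony changes under it. Departure: down by step. Metric position: strong.
A prepared dissonance that resolves downward by step — a suspension. (The same figure resolving upward would be a retardation.)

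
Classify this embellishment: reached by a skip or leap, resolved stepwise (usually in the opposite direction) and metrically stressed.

Appoggiatura.

Approach: by leap. Departure: by step. Metric position: strong.
Leap in, step out, in a metrically strong position — an appoggiatura. (It is the mirror image of the escape tone, which steps in and leaps out from a weak position.)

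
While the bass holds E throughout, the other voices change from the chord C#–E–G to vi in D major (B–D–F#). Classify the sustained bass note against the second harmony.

The harmony at that moment is B minor triad (B, D, F#); E is not a chord tone.
It is held over (the same pitch as the preceding E) and then sustained as the same pitch into the next harmony.
Sustained through a change of harmony — a pedal tone.

Pedal tone (pedal point).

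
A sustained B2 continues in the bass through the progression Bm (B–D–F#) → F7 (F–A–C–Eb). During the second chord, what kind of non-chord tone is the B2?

Pedal tone (pedal point).

The harmony at that moment is F dominant seventh chord (F, A, C, Eb); B2 is not a chord tone.
It is held over (the same pitch as the preceding B2) and then sustained as the same pitch into the next harmony.
Sustained through a change of harmony — a pedal tone.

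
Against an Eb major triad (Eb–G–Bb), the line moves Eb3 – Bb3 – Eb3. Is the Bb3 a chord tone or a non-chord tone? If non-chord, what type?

Chord tone (the fifth of Eb major triad).

Eb major triad contains Eb, G, Bb; Bb is the fifth, so it is a chord tone.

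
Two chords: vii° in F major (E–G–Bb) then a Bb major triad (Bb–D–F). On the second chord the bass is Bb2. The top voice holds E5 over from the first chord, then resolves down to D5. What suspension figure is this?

4–3 suspension.

At the second chord the bass is Bb2. The suspended E5 lies a fourth above the bass; after resolving down by step to D5, the interval above the bass becomes a third.
Suspension figures are named by those two intervals: 4–3.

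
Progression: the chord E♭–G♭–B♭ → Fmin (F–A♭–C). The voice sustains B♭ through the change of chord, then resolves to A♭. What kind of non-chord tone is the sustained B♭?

The harmony at that moment is F minor triad (F, A♭, C); B♭ is not a chord tone.
It is held over (the same pitch as the preceding B♭) and left by step down to A♭.
Held over from the previous chord and resolving down by step — a suspension.

B♭ is a suspension.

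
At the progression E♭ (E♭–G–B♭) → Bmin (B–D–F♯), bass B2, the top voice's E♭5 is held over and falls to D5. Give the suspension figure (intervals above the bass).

At the second chord the bass is B2. The suspended E♭5 lies a fourth above the bass; after resolving down by step to D5, the interval above the bass becomes a third.
Suspension figures are named by those two intervals: 4–3.

4–3 suspension.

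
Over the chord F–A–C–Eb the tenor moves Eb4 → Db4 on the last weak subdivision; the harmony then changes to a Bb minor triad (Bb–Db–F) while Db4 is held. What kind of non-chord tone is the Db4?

The harmony at that moment is F dominant seventh chord (F, A, C, Eb); Db4 is not a chord tone.
It is approached by step down from Eb4 and then sustained as the same pitch into the next harmony.
Arriving early and becoming a chord tone when the harmony changes — an anticipation.

Db4 is an anticipation.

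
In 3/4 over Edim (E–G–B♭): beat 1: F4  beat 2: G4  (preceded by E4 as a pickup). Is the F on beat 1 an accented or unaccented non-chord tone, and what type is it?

Accented passing tone.

The harmony at that moment is E diminished triad (E, G, B♭); F4 is not a chord tone.
It is approached by step up from E4 and left by step up to G4.
Step in, step out in the same direction — a passing tone.
It falls on the downbeat, so it is accented.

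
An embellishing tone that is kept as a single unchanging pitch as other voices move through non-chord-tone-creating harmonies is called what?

Approach: none. Departure: none — a single pitch is sustained while the chords change around it, passing through harmonies that do not contain it.
No melodic motion at all; the dissonance is created entirely by the moving harmonies against the stationary note — a pedal tone (pedal point).

Pedal tone.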